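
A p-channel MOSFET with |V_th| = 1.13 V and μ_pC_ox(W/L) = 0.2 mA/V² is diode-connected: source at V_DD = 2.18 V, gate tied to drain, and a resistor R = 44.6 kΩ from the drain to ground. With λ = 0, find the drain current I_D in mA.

With gate tied to drain, V_SG = V_SD ≥ V_SG − |V_th|, so the device is in saturation.
KCL at the drain: ½ k_p (V_SG − |V_th|)² = (V_DD − V_SG)/R.
Let x = V_SG − 1.13. Then 4.46 x² + x − 1.05 = 0, giving x = 0.386 V (positive root), so V_SG = 1.52 V.
I_D = (V_DD − V_SG)/R = (2.18 − 1.52) / 44.6 = 0.0149 mA.

I_D = 0.0149 mA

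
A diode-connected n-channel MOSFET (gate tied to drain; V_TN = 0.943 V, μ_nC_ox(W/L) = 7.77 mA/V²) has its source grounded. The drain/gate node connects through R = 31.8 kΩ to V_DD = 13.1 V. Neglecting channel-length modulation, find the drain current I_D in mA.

With gate tied to drain, V_GS = V_DS ≥ V_GS − V_TN, so the device is in saturation.
KCL at the drain: ½ k_n (V_GS − V_TN)² = (V_DD − V_GS)/R.
Let x = V_GS − 0.943. Then 124 x² + x − 12.16 = 0, giving x = 0.31 V (positive root), so V_GS = 1.25 V.
I_D = (V_DD − V_GS)/R = (13.1 − 1.25) / 31.8 = 0.373 mA.

I_D = 0.373 mA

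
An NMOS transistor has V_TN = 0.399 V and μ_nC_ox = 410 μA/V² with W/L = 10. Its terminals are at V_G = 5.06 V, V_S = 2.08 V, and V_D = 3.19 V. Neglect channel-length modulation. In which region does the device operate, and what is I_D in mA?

V_GS = V_G − V_S = 5.06 − 2.08 = 2.98 V; V_DS = V_D − V_S = 3.19 − 2.08 = 1.11 V.
k_n = μ_nC_ox · (W/L) = 4.1 mA/V².
V_ov = V_GS − V_TN = 2.98 − 0.399 = 2.58 V.
Since V_DS = 1.11 V < V_ov = 2.58 V, the device is in the triode region.
I_D = k_n [V_ov · V_DS − ½ V_DS²] = 4.1 × [2.58 × 1.11 − 0.5 × 1.11²] = 9.22 mA.

Triode; I_D = 9.22 mA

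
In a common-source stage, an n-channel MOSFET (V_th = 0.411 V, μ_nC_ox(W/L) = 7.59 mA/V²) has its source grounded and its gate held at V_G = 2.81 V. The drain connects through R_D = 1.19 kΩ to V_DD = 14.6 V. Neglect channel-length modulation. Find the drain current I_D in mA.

I_D = 11.6 mA

V_GS = V_G = 2.81 V, so V_ov = 2.81 − 0.411 = 2.4 V.
Assume saturation: I_D = ½ k_n V_ov² = 0.5 × 7.59 × 2.4² = 21.8 mA, giving V_DS = V_DD − I_D R_D = 14.6 − 21.8 × 1.19 = -11.4 V.
But -11.4 V < V_ov = 2.4 V, so the device is actually in triode.
In triode I_D = k_n[V_ov V_DS − ½ V_DS²] and I_D = (V_DD − V_DS)/R_D. Equating: 4.52 V_DS² − 22.67 V_DS + 14.6 = 0, giving V_DS = 0.759 V (the root below V_ov).
I_D = (14.6 − 0.759) / 1.19 = 11.6 mA.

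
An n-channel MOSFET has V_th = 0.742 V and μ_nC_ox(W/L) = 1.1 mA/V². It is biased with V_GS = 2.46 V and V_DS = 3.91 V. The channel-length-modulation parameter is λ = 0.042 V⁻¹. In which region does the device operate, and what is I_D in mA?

Saturation; I_D = 1.89 mA

V_ov = V_GS − V_th = 2.46 − 0.742 = 1.72 V.
Since V_DS = 3.91 V ≥ V_ov = 1.72 V, the device is in saturation.
I_D = ½ k_n V_ov² (1 + λ V_DS) = 0.5 × 1.1 × 1.72² × (1 + 0.042 × 3.91) = 1.89 mA.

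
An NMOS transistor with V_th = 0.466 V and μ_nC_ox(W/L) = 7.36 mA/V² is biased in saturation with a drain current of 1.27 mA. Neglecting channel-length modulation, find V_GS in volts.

In saturation I_D = ½ k_n (V_GS − V_th)², so V_GS − V_th = √(2 I_D / k_n) = √(2 × 1.27 / 7.36) = 0.587 V.
V_GS = 0.466 + 0.587 = 1.05 V.

V_GS = 1.05 V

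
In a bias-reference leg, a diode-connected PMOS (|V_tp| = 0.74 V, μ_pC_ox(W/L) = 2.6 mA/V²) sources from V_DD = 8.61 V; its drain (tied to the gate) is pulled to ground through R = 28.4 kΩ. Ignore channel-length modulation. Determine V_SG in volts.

With gate tied to drain, V_SG = V_SD ≥ V_SG − |V_tp|, so the device is in saturation.
KCL at the drain: ½ k_p (V_SG − |V_tp|)² = (V_DD − V_SG)/R.
Let x = V_SG − 0.74. Then 36.9 x² + x − 7.87 = 0, giving x = 0.448 V (positive root), so V_SG = 1.19 V.
I_D = (V_DD − V_SG)/R = (8.61 − 1.19) / 28.4 = 0.261 mA.

V_SG = 1.19 V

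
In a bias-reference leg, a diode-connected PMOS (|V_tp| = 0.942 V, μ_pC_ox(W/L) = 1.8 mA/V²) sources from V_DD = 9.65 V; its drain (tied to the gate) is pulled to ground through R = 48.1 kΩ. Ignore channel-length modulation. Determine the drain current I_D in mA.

With gate tied to drain, V_SG = V_SD ≥ V_SG − |V_tp|, so the device is in saturation.
KCL at the drain: ½ k_p (V_SG − |V_tp|)² = (V_DD − V_SG)/R.
Let x = V_SG − 0.942. Then 43.3 x² + x − 8.708 = 0, giving x = 0.437 V (positive root), so V_SG = 1.38 V.
I_D = (V_DD − V_SG)/R = (9.65 − 1.38) / 48.1 = 0.172 mA.

I_D = 0.172 mA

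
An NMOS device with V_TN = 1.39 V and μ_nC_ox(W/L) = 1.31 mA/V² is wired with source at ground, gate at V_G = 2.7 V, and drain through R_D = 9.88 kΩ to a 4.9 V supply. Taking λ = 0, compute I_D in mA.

V_GS = V_G = 2.7 V, so V_ov = 2.7 − 1.39 = 1.31 V.
Assume saturation: I_D = ½ k_n V_ov² = 0.5 × 1.31 × 1.31² = 1.12 mA, giving V_DS = V_DD − I_D R_D = 4.9 − 1.12 × 9.88 = -6.21 V.
But -6.21 V < V_ov = 1.31 V, so the device is actually in triode.
In triode I_D = k_n[V_ov V_DS − ½ V_DS²] and I_D = (V_DD − V_DS)/R_D. Equating: 6.47 V_DS² − 17.96 V_DS + 4.9 = 0, giving V_DS = 0.307 V (the root below V_ov).
I_D = (4.9 − 0.307) / 9.88 = 0.465 mA.

I_D = 0.465 mA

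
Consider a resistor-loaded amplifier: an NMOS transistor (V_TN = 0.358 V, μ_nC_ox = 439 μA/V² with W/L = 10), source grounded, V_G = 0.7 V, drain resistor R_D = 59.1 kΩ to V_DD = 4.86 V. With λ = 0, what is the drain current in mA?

V_GS = V_G = 0.7 V, so V_ov = 0.7 − 0.358 = 0.342 V.
k_n = μ_nC_ox · (W/L) = 4.39 mA/V².
Assume saturation: I_D = ½ k_n V_ov² = 0.5 × 4.39 × 0.342² = 0.257 mA, giving V_DS = V_DD − I_D R_D = 4.86 − 0.257 × 59.1 = -10.3 V.
But -10.3 V < V_ov = 0.342 V, so the device is actually in triode.
In triode I_D = k_n[V_ov V_DS − ½ V_DS²] and I_D = (V_DD − V_DS)/R_D. Equating: 130 V_DS² − 89.73 V_DS + 4.86 = 0, giving V_DS = 0.0592 V (the root below V_ov).
I_D = (4.86 − 0.0592) / 59.1 = 0.0812 mA.

I_D = 0.0812 mA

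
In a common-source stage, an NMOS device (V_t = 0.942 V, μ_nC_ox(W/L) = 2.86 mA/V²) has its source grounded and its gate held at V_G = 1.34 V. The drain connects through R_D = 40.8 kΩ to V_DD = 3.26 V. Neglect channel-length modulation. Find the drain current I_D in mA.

I_D = 0.0780 mA

V_GS = V_G = 1.34 V, so V_ov = 1.34 − 0.942 = 0.398 V.
Assume saturation: I_D = ½ k_n V_ov² = 0.5 × 2.86 × 0.398² = 0.227 mA, giving V_DS = V_DD − I_D R_D = 3.26 − 0.227 × 40.8 = -5.98 V.
But -5.98 V < V_ov = 0.398 V, so the device is actually in triode.
In triode I_D = k_n[V_ov V_DS − ½ V_DS²] and I_D = (V_DD − V_DS)/R_D. Equating: 58.3 V_DS² − 47.44 V_DS + 3.26 = 0, giving V_DS = 0.0758 V (the root below V_ov).
I_D = (3.26 − 0.0758) / 40.8 = 0.078 mA.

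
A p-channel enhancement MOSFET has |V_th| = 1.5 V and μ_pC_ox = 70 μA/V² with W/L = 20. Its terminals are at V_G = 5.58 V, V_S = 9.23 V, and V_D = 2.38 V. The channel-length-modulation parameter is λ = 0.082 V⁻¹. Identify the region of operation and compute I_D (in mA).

V_SG = V_S − V_G = 9.23 − 5.58 = 3.65 V; V_SD = V_S − V_D = 9.23 − 2.38 = 6.85 V.
k_p = μ_pC_ox · (W/L) = 1.4 mA/V².
V_ov = V_SG − |V_th| = 3.65 − 1.5 = 2.15 V.
Since V_SD = 6.85 V ≥ V_ov = 2.15 V, the device is in saturation.
I_D = ½ k_p V_ov² (1 + λ V_SD) = 0.5 × 1.4 × 2.15² × (1 + 0.082 × 6.85) = 5.05 mA.

Saturation; I_D = 5.05 mA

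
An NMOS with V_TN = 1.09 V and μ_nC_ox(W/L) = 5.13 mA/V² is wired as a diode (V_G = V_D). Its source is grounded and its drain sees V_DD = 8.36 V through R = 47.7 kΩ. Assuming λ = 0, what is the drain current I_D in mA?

I_D = 0.147 mA

With gate tied to drain, V_GS = V_DS ≥ V_GS − V_TN, so the device is in saturation.
KCL at the drain: ½ k_n (V_GS − V_TN)² = (V_DD − V_GS)/R.
Let x = V_GS − 1.09. Then 122 x² + x − 7.27 = 0, giving x = 0.24 V (positive root), so V_GS = 1.33 V.
I_D = (V_DD − V_GS)/R = (8.36 − 1.33) / 47.7 = 0.147 mA.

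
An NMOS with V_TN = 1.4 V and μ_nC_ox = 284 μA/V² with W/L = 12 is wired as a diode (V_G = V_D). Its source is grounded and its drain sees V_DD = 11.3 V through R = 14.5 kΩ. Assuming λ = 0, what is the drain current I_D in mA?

With gate tied to drain, V_GS = V_DS ≥ V_GS − V_TN, so the device is in saturation.
k_n = μ_nC_ox · (W/L) = 3.408 mA/V².
KCL at the drain: ½ k_n (V_GS − V_TN)² = (V_DD − V_GS)/R.
Let x = V_GS − 1.4. Then 24.7 x² + x − 9.9 = 0, giving x = 0.613 V (positive root), so V_GS = 2.01 V.
I_D = (V_DD − V_GS)/R = (11.3 − 2.01) / 14.5 = 0.64 mA.

I_D = 0.640 mA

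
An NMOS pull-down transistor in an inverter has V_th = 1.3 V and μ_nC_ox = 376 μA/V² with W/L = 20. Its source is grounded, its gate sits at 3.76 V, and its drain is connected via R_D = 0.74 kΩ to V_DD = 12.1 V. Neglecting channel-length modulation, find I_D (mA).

V_GS = V_G = 3.76 V, so V_ov = 3.76 − 1.3 = 2.46 V.
k_n = μ_nC_ox · (W/L) = 7.52 mA/V².
Assume saturation: I_D = ½ k_n V_ov² = 0.5 × 7.52 × 2.46² = 22.8 mA, giving V_DS = V_DD − I_D R_D = 12.1 − 22.8 × 0.74 = -4.74 V.
But -4.74 V < V_ov = 2.46 V, so the device is actually in triode.
In triode I_D = k_n[V_ov V_DS − ½ V_DS²] and I_D = (V_DD − V_DS)/R_D. Equating: 2.78 V_DS² − 14.69 V_DS + 12.1 = 0, giving V_DS = 1.02 V (the root below V_ov).
I_D = (12.1 − 1.02) / 0.74 = 15 mA.

I_D = 15.0 mA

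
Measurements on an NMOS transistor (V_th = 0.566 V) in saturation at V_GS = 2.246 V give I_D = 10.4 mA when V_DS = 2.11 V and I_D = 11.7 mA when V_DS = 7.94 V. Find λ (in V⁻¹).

With V_GS fixed, I_D ∝ (1 + λ V_DS) in saturation, so I_D2/I_D1 = (1 + λ V_DS2)/(1 + λ V_DS1).
11.7/10.4 = 1.125 = (1 + 7.94 λ)/(1 + 2.11 λ).
Solving: λ (I_D1 V_DS2 − I_D2 V_DS1) = I_D2 − I_D1, so λ = (11.7 − 10.4) / (10.4 × 7.94 − 11.7 × 2.11) = 1.3 / 57.9 = 0.0225 V⁻¹.

λ = 0.0225 V⁻¹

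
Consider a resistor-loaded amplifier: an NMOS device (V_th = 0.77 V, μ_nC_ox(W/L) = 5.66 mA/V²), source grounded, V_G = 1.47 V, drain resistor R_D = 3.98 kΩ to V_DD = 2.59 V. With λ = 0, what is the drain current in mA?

I_D = 0.607 mA

V_GS = V_G = 1.47 V, so V_ov = 1.47 − 0.77 = 0.7 V.
Assume saturation: I_D = ½ k_n V_ov² = 0.5 × 5.66 × 0.7² = 1.39 mA, giving V_DS = V_DD − I_D R_D = 2.59 − 1.39 × 3.98 = -2.93 V.
But -2.93 V < V_ov = 0.7 V, so the device is actually in triode.
In triode I_D = k_n[V_ov V_DS − ½ V_DS²] and I_D = (V_DD − V_DS)/R_D. Equating: 11.3 V_DS² − 16.77 V_DS + 2.59 = 0, giving V_DS = 0.175 V (the root below V_ov).
I_D = (2.59 − 0.175) / 3.98 = 0.607 mA.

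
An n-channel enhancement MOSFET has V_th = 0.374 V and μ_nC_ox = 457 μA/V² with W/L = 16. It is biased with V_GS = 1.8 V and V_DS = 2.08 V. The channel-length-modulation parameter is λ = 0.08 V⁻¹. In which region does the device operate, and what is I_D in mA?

Saturation; I_D = 8.67 mA

k_n = μ_nC_ox · (W/L) = 7.312 mA/V².
V_ov = V_GS − V_th = 1.8 − 0.374 = 1.43 V.
Since V_DS = 2.08 V ≥ V_ov = 1.43 V, the device is in saturation.
I_D = ½ k_n V_ov² (1 + λ V_DS) = 0.5 × 7.312 × 1.43² × (1 + 0.08 × 2.08) = 8.67 mA.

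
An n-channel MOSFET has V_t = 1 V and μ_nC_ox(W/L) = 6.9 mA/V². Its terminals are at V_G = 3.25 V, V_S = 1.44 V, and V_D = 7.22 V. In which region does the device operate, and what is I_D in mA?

Saturation; I_D = 2.26 mA

V_GS = V_G − V_S = 3.25 − 1.44 = 1.81 V; V_DS = V_D − V_S = 7.22 − 1.44 = 5.78 V.
V_ov = V_GS − V_t = 1.81 − 1 = 0.81 V.
Since V_DS = 5.78 V ≥ V_ov = 0.81 V, the device is in saturation.
I_D = ½ k_n V_ov² = 0.5 × 6.9 × 0.81² = 2.26 mA.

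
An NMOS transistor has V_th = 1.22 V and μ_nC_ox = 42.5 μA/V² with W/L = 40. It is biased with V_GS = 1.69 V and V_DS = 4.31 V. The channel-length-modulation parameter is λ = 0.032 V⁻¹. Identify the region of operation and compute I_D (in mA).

k_n = μ_nC_ox · (W/L) = 1.7 mA/V².
V_ov = V_GS − V_th = 1.69 − 1.22 = 0.47 V.
Since V_DS = 4.31 V ≥ V_ov = 0.47 V, the device is in saturation.
I_D = ½ k_n V_ov² (1 + λ V_DS) = 0.5 × 1.7 × 0.47² × (1 + 0.032 × 4.31) = 0.214 mA.

Saturation; I_D = 0.214 mA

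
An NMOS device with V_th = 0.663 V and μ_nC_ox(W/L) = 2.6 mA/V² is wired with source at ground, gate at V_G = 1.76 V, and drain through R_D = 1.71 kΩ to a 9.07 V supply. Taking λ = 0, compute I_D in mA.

V_GS = V_G = 1.76 V, so V_ov = 1.76 − 0.663 = 1.1 V.
Assume saturation: I_D = ½ k_n V_ov² = 0.5 × 2.6 × 1.1² = 1.56 mA, giving V_DS = V_DD − I_D R_D = 9.07 − 1.56 × 1.71 = 6.39 V.
V_DS = 6.39 V ≥ V_ov = 1.1 V, confirming saturation.

I_D = 1.56 mA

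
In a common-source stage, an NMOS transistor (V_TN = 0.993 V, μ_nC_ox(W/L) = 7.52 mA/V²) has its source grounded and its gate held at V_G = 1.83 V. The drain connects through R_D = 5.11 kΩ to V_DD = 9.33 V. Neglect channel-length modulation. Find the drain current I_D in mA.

V_GS = V_G = 1.83 V, so V_ov = 1.83 − 0.993 = 0.837 V.
Assume saturation: I_D = ½ k_n V_ov² = 0.5 × 7.52 × 0.837² = 2.63 mA, giving V_DS = V_DD − I_D R_D = 9.33 − 2.63 × 5.11 = -4.13 V.
But -4.13 V < V_ov = 0.837 V, so the device is actually in triode.
In triode I_D = k_n[V_ov V_DS − ½ V_DS²] and I_D = (V_DD − V_DS)/R_D. Equating: 19.2 V_DS² − 33.16 V_DS + 9.33 = 0, giving V_DS = 0.354 V (the root below V_ov).
I_D = (9.33 − 0.354) / 5.11 = 1.76 mA.

I_D = 1.76 mA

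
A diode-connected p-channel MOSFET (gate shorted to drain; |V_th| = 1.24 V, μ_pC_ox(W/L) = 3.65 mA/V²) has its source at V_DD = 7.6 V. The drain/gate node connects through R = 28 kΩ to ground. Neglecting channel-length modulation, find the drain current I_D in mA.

I_D = 0.215 mA

With gate tied to drain, V_SG = V_SD ≥ V_SG − |V_th|, so the device is in saturation.
KCL at the drain: ½ k_p (V_SG − |V_th|)² = (V_DD − V_SG)/R.
Let x = V_SG − 1.24. Then 51.1 x² + x − 6.36 = 0, giving x = 0.343 V (positive root), so V_SG = 1.58 V.
I_D = (V_DD − V_SG)/R = (7.6 − 1.58) / 28 = 0.215 mA.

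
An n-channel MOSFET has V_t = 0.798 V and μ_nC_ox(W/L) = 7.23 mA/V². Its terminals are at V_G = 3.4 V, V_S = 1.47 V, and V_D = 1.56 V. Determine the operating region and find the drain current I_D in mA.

Triode; I_D = 0.707 mA

V_GS = V_G − V_S = 3.4 − 1.47 = 1.93 V; V_DS = V_D − V_S = 1.56 − 1.47 = 0.09 V.
V_ov = V_GS − V_t = 1.93 − 0.798 = 1.13 V.
Since V_DS = 0.09 V < V_ov = 1.13 V, the device is in the triode region.
I_D = k_n [V_ov · V_DS − ½ V_DS²] = 7.23 × [1.13 × 0.09 − 0.5 × 0.09²] = 0.707 mA.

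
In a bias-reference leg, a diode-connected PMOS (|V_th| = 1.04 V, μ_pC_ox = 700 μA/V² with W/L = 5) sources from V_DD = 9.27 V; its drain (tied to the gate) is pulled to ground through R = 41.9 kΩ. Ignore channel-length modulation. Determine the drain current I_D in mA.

I_D = 0.189 mA

With gate tied to drain, V_SG = V_SD ≥ V_SG − |V_th|, so the device is in saturation.
k_p = μ_pC_ox · (W/L) = 3.5 mA/V².
KCL at the drain: ½ k_p (V_SG − |V_th|)² = (V_DD − V_SG)/R.
Let x = V_SG − 1.04. Then 73.3 x² + x − 8.23 = 0, giving x = 0.328 V (positive root), so V_SG = 1.37 V.
I_D = (V_DD − V_SG)/R = (9.27 − 1.37) / 41.9 = 0.189 mA.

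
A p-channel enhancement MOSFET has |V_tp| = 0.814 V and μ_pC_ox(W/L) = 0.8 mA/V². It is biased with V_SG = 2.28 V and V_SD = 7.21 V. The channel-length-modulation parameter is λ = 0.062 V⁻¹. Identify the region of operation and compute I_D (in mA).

Saturation; I_D = 1.24 mA

V_ov = V_SG − |V_tp| = 2.28 − 0.814 = 1.47 V.
Since V_SD = 7.21 V ≥ V_ov = 1.47 V, the device is in saturation.
I_D = ½ k_p V_ov² (1 + λ V_SD) = 0.5 × 0.8 × 1.47² × (1 + 0.062 × 7.21) = 1.24 mA.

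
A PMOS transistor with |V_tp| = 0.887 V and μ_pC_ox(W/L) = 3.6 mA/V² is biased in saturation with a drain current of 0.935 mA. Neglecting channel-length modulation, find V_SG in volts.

V_SG = 1.61 V

In saturation I_D = ½ k_p (V_SG − |V_tp|)², so V_SG − |V_tp| = √(2 I_D / k_p) = √(2 × 0.935 / 3.6) = 0.721 V.
V_SG = 0.887 + 0.721 = 1.61 V.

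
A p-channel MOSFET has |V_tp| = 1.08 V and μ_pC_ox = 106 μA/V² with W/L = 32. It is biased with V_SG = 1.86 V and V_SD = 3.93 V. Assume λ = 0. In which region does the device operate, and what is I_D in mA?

k_p = μ_pC_ox · (W/L) = 3.392 mA/V².
V_ov = V_SG − |V_tp| = 1.86 − 1.08 = 0.78 V.
Since V_SD = 3.93 V ≥ V_ov = 0.78 V, the device is in saturation.
I_D = ½ k_p V_ov² = 0.5 × 3.392 × 0.78² = 1.03 mA.

Saturation; I_D = 1.03 mA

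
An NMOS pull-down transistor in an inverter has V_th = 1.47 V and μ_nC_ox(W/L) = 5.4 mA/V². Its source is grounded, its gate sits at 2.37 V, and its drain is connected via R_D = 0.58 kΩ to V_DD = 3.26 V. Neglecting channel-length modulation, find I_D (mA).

V_GS = V_G = 2.37 V, so V_ov = 2.37 − 1.47 = 0.9 V.
Assume saturation: I_D = ½ k_n V_ov² = 0.5 × 5.4 × 0.9² = 2.19 mA, giving V_DS = V_DD − I_D R_D = 3.26 − 2.19 × 0.58 = 1.99 V.
V_DS = 1.99 V ≥ V_ov = 0.9 V, confirming saturation.

I_D = 2.19 mA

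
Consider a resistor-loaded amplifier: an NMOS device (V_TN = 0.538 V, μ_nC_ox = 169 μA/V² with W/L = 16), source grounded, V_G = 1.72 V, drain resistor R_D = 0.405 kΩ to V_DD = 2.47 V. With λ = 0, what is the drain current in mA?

I_D = 1.89 mA

V_GS = V_G = 1.72 V, so V_ov = 1.72 − 0.538 = 1.18 V.
k_n = μ_nC_ox · (W/L) = 2.704 mA/V².
Assume saturation: I_D = ½ k_n V_ov² = 0.5 × 2.704 × 1.18² = 1.89 mA, giving V_DS = V_DD − I_D R_D = 2.47 − 1.89 × 0.405 = 1.7 V.
V_DS = 1.7 V ≥ V_ov = 1.18 V, confirming saturation.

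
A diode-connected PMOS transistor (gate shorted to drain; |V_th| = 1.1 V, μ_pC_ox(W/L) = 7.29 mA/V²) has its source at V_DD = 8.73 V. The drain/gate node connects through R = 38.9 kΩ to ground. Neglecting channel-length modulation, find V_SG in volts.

With gate tied to drain, V_SG = V_SD ≥ V_SG − |V_th|, so the device is in saturation.
KCL at the drain: ½ k_p (V_SG − |V_th|)² = (V_DD − V_SG)/R.
Let x = V_SG − 1.1. Then 142 x² + x − 7.63 = 0, giving x = 0.228 V (positive root), so V_SG = 1.33 V.
I_D = (V_DD − V_SG)/R = (8.73 − 1.33) / 38.9 = 0.19 mA.

V_SG = 1.33 V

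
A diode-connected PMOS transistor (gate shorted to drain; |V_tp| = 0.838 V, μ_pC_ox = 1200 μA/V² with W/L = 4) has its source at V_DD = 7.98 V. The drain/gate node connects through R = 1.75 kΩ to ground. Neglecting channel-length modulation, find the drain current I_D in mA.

I_D = 3.40 mA

With gate tied to drain, V_SG = V_SD ≥ V_SG − |V_tp|, so the device is in saturation.
k_p = μ_pC_ox · (W/L) = 4.8 mA/V².
KCL at the drain: ½ k_p (V_SG − |V_tp|)² = (V_DD − V_SG)/R.
Let x = V_SG − 0.838. Then 4.2 x² + x − 7.142 = 0, giving x = 1.19 V (positive root), so V_SG = 2.03 V.
I_D = (V_DD − V_SG)/R = (7.98 − 2.03) / 1.75 = 3.4 mA.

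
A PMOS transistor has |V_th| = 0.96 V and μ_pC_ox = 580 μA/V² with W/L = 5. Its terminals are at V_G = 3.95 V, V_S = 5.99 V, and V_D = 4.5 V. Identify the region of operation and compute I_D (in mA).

V_SG = V_S − V_G = 5.99 − 3.95 = 2.04 V; V_SD = V_S − V_D = 5.99 − 4.5 = 1.49 V.
k_p = μ_pC_ox · (W/L) = 2.9 mA/V².
V_ov = V_SG − |V_th| = 2.04 − 0.96 = 1.08 V.
Since V_SD = 1.49 V ≥ V_ov = 1.08 V, the device is in saturation.
I_D = ½ k_p V_ov² = 0.5 × 2.9 × 1.08² = 1.69 mA.

Saturation; I_D = 1.69 mA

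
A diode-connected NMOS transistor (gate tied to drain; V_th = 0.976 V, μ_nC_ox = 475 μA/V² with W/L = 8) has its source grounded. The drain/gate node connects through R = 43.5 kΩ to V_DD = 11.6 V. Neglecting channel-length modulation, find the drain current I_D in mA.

With gate tied to drain, V_GS = V_DS ≥ V_GS − V_th, so the device is in saturation.
k_n = μ_nC_ox · (W/L) = 3.8 mA/V².
KCL at the drain: ½ k_n (V_GS − V_th)² = (V_DD − V_GS)/R.
Let x = V_GS − 0.976. Then 82.6 x² + x − 10.62 = 0, giving x = 0.353 V (positive root), so V_GS = 1.33 V.
I_D = (V_DD − V_GS)/R = (11.6 − 1.33) / 43.5 = 0.236 mA.

I_D = 0.236 mA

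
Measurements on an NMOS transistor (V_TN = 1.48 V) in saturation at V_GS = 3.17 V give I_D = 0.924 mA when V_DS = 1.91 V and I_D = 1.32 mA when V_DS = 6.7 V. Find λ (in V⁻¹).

λ = 0.108 V⁻¹

With V_GS fixed, I_D ∝ (1 + λ V_DS) in saturation, so I_D2/I_D1 = (1 + λ V_DS2)/(1 + λ V_DS1).
1.32/0.924 = 1.429 = (1 + 6.7 λ)/(1 + 1.91 λ).
Solving: λ (I_D1 V_DS2 − I_D2 V_DS1) = I_D2 − I_D1, so λ = (1.32 − 0.924) / (0.924 × 6.7 − 1.32 × 1.91) = 0.396 / 3.67 = 0.108 V⁻¹.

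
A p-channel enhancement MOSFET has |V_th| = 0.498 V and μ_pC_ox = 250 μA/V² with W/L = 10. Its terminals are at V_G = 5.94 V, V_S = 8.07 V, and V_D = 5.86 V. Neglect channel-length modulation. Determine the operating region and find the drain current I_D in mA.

Saturation; I_D = 3.33 mA

V_SG = V_S − V_G = 8.07 − 5.94 = 2.13 V; V_SD = V_S − V_D = 8.07 − 5.86 = 2.21 V.
k_p = μ_pC_ox · (W/L) = 2.5 mA/V².
V_ov = V_SG − |V_th| = 2.13 − 0.498 = 1.63 V.
Since V_SD = 2.21 V ≥ V_ov = 1.63 V, the device is in saturation.
I_D = ½ k_p V_ov² = 0.5 × 2.5 × 1.63² = 3.33 mA.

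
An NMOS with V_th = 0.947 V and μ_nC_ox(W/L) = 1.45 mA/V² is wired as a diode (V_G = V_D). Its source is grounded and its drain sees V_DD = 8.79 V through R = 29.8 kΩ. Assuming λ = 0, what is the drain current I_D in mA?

With gate tied to drain, V_GS = V_DS ≥ V_GS − V_th, so the device is in saturation.
KCL at the drain: ½ k_n (V_GS − V_th)² = (V_DD − V_GS)/R.
Let x = V_GS − 0.947. Then 21.6 x² + x − 7.843 = 0, giving x = 0.58 V (positive root), so V_GS = 1.53 V.
I_D = (V_DD − V_GS)/R = (8.79 − 1.53) / 29.8 = 0.244 mA.

I_D = 0.244 mA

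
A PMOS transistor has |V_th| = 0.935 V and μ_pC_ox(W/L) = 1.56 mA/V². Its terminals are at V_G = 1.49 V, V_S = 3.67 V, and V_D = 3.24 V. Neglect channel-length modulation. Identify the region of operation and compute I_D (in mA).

Triode; I_D = 0.691 mA

V_SG = V_S − V_G = 3.67 − 1.49 = 2.18 V; V_SD = V_S − V_D = 3.67 − 3.24 = 0.43 V.
V_ov = V_SG − |V_th| = 2.18 − 0.935 = 1.24 V.
Since V_SD = 0.43 V < V_ov = 1.24 V, the device is in the triode region.
I_D = k_p [V_ov · V_SD − ½ V_SD²] = 1.56 × [1.24 × 0.43 − 0.5 × 0.43²] = 0.691 mA.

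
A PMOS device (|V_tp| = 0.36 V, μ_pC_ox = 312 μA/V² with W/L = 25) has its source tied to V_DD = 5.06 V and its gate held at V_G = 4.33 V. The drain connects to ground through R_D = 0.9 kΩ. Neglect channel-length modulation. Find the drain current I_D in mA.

V_SG = V_DD − V_G = 5.06 − 4.33 = 0.73 V, so V_ov = 0.73 − 0.36 = 0.37 V.
k_p = μ_pC_ox · (W/L) = 7.8 mA/V².
Assume saturation: I_D = ½ k_p V_ov² = 0.5 × 7.8 × 0.37² = 0.534 mA, giving V_SD = V_DD − I_D R_D = 5.06 − 0.534 × 0.9 = 4.58 V.
V_SD = 4.58 V ≥ V_ov = 0.37 V, confirming saturation.

I_D = 0.534 mA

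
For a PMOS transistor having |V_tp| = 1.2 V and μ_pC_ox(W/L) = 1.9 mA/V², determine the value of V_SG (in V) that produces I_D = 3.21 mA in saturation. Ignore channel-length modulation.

In saturation I_D = ½ k_p (V_SG − |V_tp|)², so V_SG − |V_tp| = √(2 I_D / k_p) = √(2 × 3.21 / 1.9) = 1.84 V.
V_SG = 1.2 + 1.84 = 3.04 V.

V_SG = 3.04 V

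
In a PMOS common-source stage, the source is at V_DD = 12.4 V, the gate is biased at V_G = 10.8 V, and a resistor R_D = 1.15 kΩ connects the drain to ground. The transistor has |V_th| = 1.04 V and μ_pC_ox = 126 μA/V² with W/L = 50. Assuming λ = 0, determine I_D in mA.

V_SG = V_DD − V_G = 12.4 − 10.8 = 1.6 V, so V_ov = 1.6 − 1.04 = 0.56 V.
k_p = μ_pC_ox · (W/L) = 6.3 mA/V².
Assume saturation: I_D = ½ k_p V_ov² = 0.5 × 6.3 × 0.56² = 0.988 mA, giving V_SD = V_DD − I_D R_D = 12.4 − 0.988 × 1.15 = 11.3 V.
V_SD = 11.3 V ≥ V_ov = 0.56 V, confirming saturation.

I_D = 0.988 mA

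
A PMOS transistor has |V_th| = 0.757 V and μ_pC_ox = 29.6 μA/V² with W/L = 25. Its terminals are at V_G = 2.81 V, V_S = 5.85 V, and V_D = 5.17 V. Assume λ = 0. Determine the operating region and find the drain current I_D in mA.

Triode; I_D = 0.978 mA

V_SG = V_S − V_G = 5.85 − 2.81 = 3.04 V; V_SD = V_S − V_D = 5.85 − 5.17 = 0.68 V.
k_p = μ_pC_ox · (W/L) = 0.74 mA/V².
V_ov = V_SG − |V_th| = 3.04 − 0.757 = 2.28 V.
Since V_SD = 0.68 V < V_ov = 2.28 V, the device is in the triode region.
I_D = k_p [V_ov · V_SD − ½ V_SD²] = 0.74 × [2.28 × 0.68 − 0.5 × 0.68²] = 0.978 mA.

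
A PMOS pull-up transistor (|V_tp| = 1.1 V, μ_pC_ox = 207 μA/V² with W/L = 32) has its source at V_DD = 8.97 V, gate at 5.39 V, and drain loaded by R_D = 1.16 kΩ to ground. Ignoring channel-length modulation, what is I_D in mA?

I_D = 7.31 mA

V_SG = V_DD − V_G = 8.97 − 5.39 = 3.58 V, so V_ov = 3.58 − 1.1 = 2.48 V.
k_p = μ_pC_ox · (W/L) = 6.624 mA/V².
Assume saturation: I_D = ½ k_p V_ov² = 0.5 × 6.624 × 2.48² = 20.4 mA, giving V_SD = V_DD − I_D R_D = 8.97 − 20.4 × 1.16 = -14.7 V.
But -14.7 V < V_ov = 2.48 V, so the device is actually in triode.
In triode I_D = k_p[V_ov V_SD − ½ V_SD²] and I_D = (V_DD − V_SD)/R_D. Equating: 3.84 V_SD² − 20.06 V_SD + 8.97 = 0, giving V_SD = 0.494 V (the root below V_ov).
I_D = (8.97 − 0.494) / 1.16 = 7.31 mA.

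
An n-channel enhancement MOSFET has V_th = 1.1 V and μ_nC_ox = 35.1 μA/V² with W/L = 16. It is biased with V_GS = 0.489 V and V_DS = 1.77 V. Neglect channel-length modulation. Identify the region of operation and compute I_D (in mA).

V_GS = 0.489 V < V_th = 1.1 V, so the transistor is in cutoff.

Cutoff; I_D = 0 mA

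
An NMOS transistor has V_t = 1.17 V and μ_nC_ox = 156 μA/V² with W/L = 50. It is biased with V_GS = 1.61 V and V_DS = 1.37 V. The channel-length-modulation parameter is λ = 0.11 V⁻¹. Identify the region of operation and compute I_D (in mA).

Saturation; I_D = 0.869 mA

k_n = μ_nC_ox · (W/L) = 7.8 mA/V².
V_ov = V_GS − V_t = 1.61 − 1.17 = 0.44 V.
Since V_DS = 1.37 V ≥ V_ov = 0.44 V, the device is in saturation.
I_D = ½ k_n V_ov² (1 + λ V_DS) = 0.5 × 7.8 × 0.44² × (1 + 0.11 × 1.37) = 0.869 mA.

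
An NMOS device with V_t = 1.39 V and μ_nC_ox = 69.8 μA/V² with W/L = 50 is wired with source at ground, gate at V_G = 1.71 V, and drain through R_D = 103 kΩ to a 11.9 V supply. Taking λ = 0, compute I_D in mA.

V_GS = V_G = 1.71 V, so V_ov = 1.71 − 1.39 = 0.32 V.
k_n = μ_nC_ox · (W/L) = 3.49 mA/V².
Assume saturation: I_D = ½ k_n V_ov² = 0.5 × 3.49 × 0.32² = 0.179 mA, giving V_DS = V_DD − I_D R_D = 11.9 − 0.179 × 103 = -6.5 V.
But -6.5 V < V_ov = 0.32 V, so the device is actually in triode.
In triode I_D = k_n[V_ov V_DS − ½ V_DS²] and I_D = (V_DD − V_DS)/R_D. Equating: 180 V_DS² − 116 V_DS + 11.9 = 0, giving V_DS = 0.128 V (the root below V_ov).
I_D = (11.9 − 0.128) / 103 = 0.114 mA.

I_D = 0.114 mA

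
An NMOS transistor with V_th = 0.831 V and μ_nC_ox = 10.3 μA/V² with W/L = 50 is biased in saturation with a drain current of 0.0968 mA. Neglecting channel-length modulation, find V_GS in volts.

k_n = μ_nC_ox · (W/L) = 0.515 mA/V².
In saturation I_D = ½ k_n (V_GS − V_th)², so V_GS − V_th = √(2 I_D / k_n) = √(2 × 0.0968 / 0.515) = 0.613 V.
V_GS = 0.831 + 0.613 = 1.44 V.

V_GS = 1.44 V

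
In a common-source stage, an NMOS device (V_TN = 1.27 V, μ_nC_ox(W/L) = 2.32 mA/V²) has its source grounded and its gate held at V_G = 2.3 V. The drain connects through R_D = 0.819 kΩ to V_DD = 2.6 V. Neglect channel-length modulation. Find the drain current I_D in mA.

V_GS = V_G = 2.3 V, so V_ov = 2.3 − 1.27 = 1.03 V.
Assume saturation: I_D = ½ k_n V_ov² = 0.5 × 2.32 × 1.03² = 1.23 mA, giving V_DS = V_DD − I_D R_D = 2.6 − 1.23 × 0.819 = 1.59 V.
V_DS = 1.59 V ≥ V_ov = 1.03 V, confirming saturation.

I_D = 1.23 mA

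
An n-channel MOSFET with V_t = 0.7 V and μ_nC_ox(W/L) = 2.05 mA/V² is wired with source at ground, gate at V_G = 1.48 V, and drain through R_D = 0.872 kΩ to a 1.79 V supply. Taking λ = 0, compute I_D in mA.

I_D = 0.624 mA

V_GS = V_G = 1.48 V, so V_ov = 1.48 − 0.7 = 0.78 V.
Assume saturation: I_D = ½ k_n V_ov² = 0.5 × 2.05 × 0.78² = 0.624 mA, giving V_DS = V_DD − I_D R_D = 1.79 − 0.624 × 0.872 = 1.25 V.
V_DS = 1.25 V ≥ V_ov = 0.78 V, confirming saturation.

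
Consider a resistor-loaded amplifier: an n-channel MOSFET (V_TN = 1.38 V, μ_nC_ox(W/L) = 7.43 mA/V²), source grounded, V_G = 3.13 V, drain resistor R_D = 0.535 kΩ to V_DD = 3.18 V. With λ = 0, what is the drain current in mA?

V_GS = V_G = 3.13 V, so V_ov = 3.13 − 1.38 = 1.75 V.
Assume saturation: I_D = ½ k_n V_ov² = 0.5 × 7.43 × 1.75² = 11.4 mA, giving V_DS = V_DD − I_D R_D = 3.18 − 11.4 × 0.535 = -2.91 V.
But -2.91 V < V_ov = 1.75 V, so the device is actually in triode.
In triode I_D = k_n[V_ov V_DS − ½ V_DS²] and I_D = (V_DD − V_DS)/R_D. Equating: 1.99 V_DS² − 7.956 V_DS + 3.18 = 0, giving V_DS = 0.45 V (the root below V_ov).
I_D = (3.18 − 0.45) / 0.535 = 5.1 mA.

I_D = 5.10 mA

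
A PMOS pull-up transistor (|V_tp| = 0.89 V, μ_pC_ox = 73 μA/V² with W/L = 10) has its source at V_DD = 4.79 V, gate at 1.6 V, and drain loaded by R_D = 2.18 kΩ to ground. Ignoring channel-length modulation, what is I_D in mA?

V_SG = V_DD − V_G = 4.79 − 1.6 = 3.19 V, so V_ov = 3.19 − 0.89 = 2.3 V.
k_p = μ_pC_ox · (W/L) = 0.73 mA/V².
Assume saturation: I_D = ½ k_p V_ov² = 0.5 × 0.73 × 2.3² = 1.93 mA, giving V_SD = V_DD − I_D R_D = 4.79 − 1.93 × 2.18 = 0.581 V.
But 0.581 V < V_ov = 2.3 V, so the device is actually in triode.
In triode I_D = k_p[V_ov V_SD − ½ V_SD²] and I_D = (V_DD − V_SD)/R_D. Equating: 0.796 V_SD² − 4.66 V_SD + 4.79 = 0, giving V_SD = 1.33 V (the root below V_ov).
I_D = (4.79 − 1.33) / 2.18 = 1.59 mA.

I_D = 1.59 mA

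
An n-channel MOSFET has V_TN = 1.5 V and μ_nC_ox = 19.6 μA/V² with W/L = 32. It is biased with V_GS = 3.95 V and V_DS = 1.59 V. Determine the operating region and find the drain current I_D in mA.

k_n = μ_nC_ox · (W/L) = 0.6272 mA/V².
V_ov = V_GS − V_TN = 3.95 − 1.5 = 2.45 V.
Since V_DS = 1.59 V < V_ov = 2.45 V, the device is in the triode region.
I_D = k_n [V_ov · V_DS − ½ V_DS²] = 0.6272 × [2.45 × 1.59 − 0.5 × 1.59²] = 1.65 mA.

Triode; I_D = 1.65 mA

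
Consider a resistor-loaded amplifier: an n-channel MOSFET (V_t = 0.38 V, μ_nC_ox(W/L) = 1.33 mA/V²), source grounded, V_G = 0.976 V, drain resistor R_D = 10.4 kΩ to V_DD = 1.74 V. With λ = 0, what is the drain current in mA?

I_D = 0.146 mA

V_GS = V_G = 0.976 V, so V_ov = 0.976 − 0.38 = 0.596 V.
Assume saturation: I_D = ½ k_n V_ov² = 0.5 × 1.33 × 0.596² = 0.236 mA, giving V_DS = V_DD − I_D R_D = 1.74 − 0.236 × 10.4 = -0.717 V.
But -0.717 V < V_ov = 0.596 V, so the device is actually in triode.
In triode I_D = k_n[V_ov V_DS − ½ V_DS²] and I_D = (V_DD − V_DS)/R_D. Equating: 6.92 V_DS² − 9.244 V_DS + 1.74 = 0, giving V_DS = 0.227 V (the root below V_ov).
I_D = (1.74 − 0.227) / 10.4 = 0.146 mA.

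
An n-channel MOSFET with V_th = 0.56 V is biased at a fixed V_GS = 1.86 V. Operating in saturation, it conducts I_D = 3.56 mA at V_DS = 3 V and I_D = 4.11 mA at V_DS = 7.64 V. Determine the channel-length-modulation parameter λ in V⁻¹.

λ = 0.0370 V⁻¹

With V_GS fixed, I_D ∝ (1 + λ V_DS) in saturation, so I_D2/I_D1 = (1 + λ V_DS2)/(1 + λ V_DS1).
4.11/3.56 = 1.154 = (1 + 7.64 λ)/(1 + 3 λ).
Solving: λ (I_D1 V_DS2 − I_D2 V_DS1) = I_D2 − I_D1, so λ = (4.11 − 3.56) / (3.56 × 7.64 − 4.11 × 3) = 0.55 / 14.9 = 0.037 V⁻¹.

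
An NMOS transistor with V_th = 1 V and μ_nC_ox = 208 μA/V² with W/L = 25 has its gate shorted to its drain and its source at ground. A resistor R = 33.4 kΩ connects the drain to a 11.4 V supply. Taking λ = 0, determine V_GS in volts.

With gate tied to drain, V_GS = V_DS ≥ V_GS − V_th, so the device is in saturation.
k_n = μ_nC_ox · (W/L) = 5.2 mA/V².
KCL at the drain: ½ k_n (V_GS − V_th)² = (V_DD − V_GS)/R.
Let x = V_GS − 1. Then 86.8 x² + x − 10.4 = 0, giving x = 0.34 V (positive root), so V_GS = 1.34 V.
I_D = (V_DD − V_GS)/R = (11.4 − 1.34) / 33.4 = 0.301 mA.

V_GS = 1.34 V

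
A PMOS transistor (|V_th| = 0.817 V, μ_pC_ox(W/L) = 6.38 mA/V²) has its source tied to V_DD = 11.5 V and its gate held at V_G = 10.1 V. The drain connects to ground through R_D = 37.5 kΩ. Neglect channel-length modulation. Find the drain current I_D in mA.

V_SG = V_DD − V_G = 11.5 − 10.1 = 1.4 V, so V_ov = 1.4 − 0.817 = 0.583 V.
Assume saturation: I_D = ½ k_p V_ov² = 0.5 × 6.38 × 0.583² = 1.08 mA, giving V_SD = V_DD − I_D R_D = 11.5 − 1.08 × 37.5 = -29.2 V.
But -29.2 V < V_ov = 0.583 V, so the device is actually in triode.
In triode I_D = k_p[V_ov V_SD − ½ V_SD²] and I_D = (V_DD − V_SD)/R_D. Equating: 120 V_SD² − 140.5 V_SD + 11.5 = 0, giving V_SD = 0.0885 V (the root below V_ov).
I_D = (11.5 − 0.0885) / 37.5 = 0.304 mA.

I_D = 0.304 mA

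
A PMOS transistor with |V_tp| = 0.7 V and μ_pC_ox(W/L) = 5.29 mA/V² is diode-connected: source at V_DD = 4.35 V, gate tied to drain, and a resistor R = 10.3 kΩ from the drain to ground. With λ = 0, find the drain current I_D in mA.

With gate tied to drain, V_SG = V_SD ≥ V_SG − |V_tp|, so the device is in saturation.
KCL at the drain: ½ k_p (V_SG − |V_tp|)² = (V_DD − V_SG)/R.
Let x = V_SG − 0.7. Then 27.2 x² + x − 3.65 = 0, giving x = 0.348 V (positive root), so V_SG = 1.05 V.
I_D = (V_DD − V_SG)/R = (4.35 − 1.05) / 10.3 = 0.321 mA.

I_D = 0.321 mA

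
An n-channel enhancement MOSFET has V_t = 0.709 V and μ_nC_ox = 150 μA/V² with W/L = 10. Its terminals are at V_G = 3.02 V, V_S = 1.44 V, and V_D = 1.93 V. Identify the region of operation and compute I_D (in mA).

V_GS = V_G − V_S = 3.02 − 1.44 = 1.58 V; V_DS = V_D − V_S = 1.93 − 1.44 = 0.49 V.
k_n = μ_nC_ox · (W/L) = 1.5 mA/V².
V_ov = V_GS − V_t = 1.58 − 0.709 = 0.871 V.
Since V_DS = 0.49 V < V_ov = 0.871 V, the device is in the triode region.
I_D = k_n [V_ov · V_DS − ½ V_DS²] = 1.5 × [0.871 × 0.49 − 0.5 × 0.49²] = 0.46 mA.

Triode; I_D = 0.460 mA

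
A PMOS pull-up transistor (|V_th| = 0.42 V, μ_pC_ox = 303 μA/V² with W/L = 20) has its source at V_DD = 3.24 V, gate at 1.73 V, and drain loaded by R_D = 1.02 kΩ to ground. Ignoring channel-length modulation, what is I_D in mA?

I_D = 2.66 mA

V_SG = V_DD − V_G = 3.24 − 1.73 = 1.51 V, so V_ov = 1.51 − 0.42 = 1.09 V.
k_p = μ_pC_ox · (W/L) = 6.06 mA/V².
Assume saturation: I_D = ½ k_p V_ov² = 0.5 × 6.06 × 1.09² = 3.6 mA, giving V_SD = V_DD − I_D R_D = 3.24 − 3.6 × 1.02 = -0.432 V.
But -0.432 V < V_ov = 1.09 V, so the device is actually in triode.
In triode I_D = k_p[V_ov V_SD − ½ V_SD²] and I_D = (V_DD − V_SD)/R_D. Equating: 3.09 V_SD² − 7.738 V_SD + 3.24 = 0, giving V_SD = 0.532 V (the root below V_ov).
I_D = (3.24 − 0.532) / 1.02 = 2.66 mA.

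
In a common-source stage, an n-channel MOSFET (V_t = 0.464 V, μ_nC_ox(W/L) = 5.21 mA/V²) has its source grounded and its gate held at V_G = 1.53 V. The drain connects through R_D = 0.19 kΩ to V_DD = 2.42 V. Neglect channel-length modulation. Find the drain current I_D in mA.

I_D = 2.96 mA

V_GS = V_G = 1.53 V, so V_ov = 1.53 − 0.464 = 1.07 V.
Assume saturation: I_D = ½ k_n V_ov² = 0.5 × 5.21 × 1.07² = 2.96 mA, giving V_DS = V_DD − I_D R_D = 2.42 − 2.96 × 0.19 = 1.86 V.
V_DS = 1.86 V ≥ V_ov = 1.07 V, confirming saturation.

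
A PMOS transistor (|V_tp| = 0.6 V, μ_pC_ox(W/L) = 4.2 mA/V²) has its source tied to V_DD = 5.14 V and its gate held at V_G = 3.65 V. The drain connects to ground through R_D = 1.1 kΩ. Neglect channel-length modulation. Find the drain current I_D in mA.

I_D = 1.66 mA

V_SG = V_DD − V_G = 5.14 − 3.65 = 1.49 V, so V_ov = 1.49 − 0.6 = 0.89 V.
Assume saturation: I_D = ½ k_p V_ov² = 0.5 × 4.2 × 0.89² = 1.66 mA, giving V_SD = V_DD − I_D R_D = 5.14 − 1.66 × 1.1 = 3.31 V.
V_SD = 3.31 V ≥ V_ov = 0.89 V, confirming saturation.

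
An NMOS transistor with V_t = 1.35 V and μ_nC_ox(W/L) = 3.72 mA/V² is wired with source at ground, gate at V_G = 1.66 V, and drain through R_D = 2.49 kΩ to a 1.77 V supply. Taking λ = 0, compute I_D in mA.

I_D = 0.179 mA

V_GS = V_G = 1.66 V, so V_ov = 1.66 − 1.35 = 0.31 V.
Assume saturation: I_D = ½ k_n V_ov² = 0.5 × 3.72 × 0.31² = 0.179 mA, giving V_DS = V_DD − I_D R_D = 1.77 − 0.179 × 2.49 = 1.32 V.
V_DS = 1.32 V ≥ V_ov = 0.31 V, confirming saturation.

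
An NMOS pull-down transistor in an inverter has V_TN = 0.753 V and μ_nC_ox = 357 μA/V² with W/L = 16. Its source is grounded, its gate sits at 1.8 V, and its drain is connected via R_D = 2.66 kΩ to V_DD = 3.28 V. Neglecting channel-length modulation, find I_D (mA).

I_D = 1.15 mA

V_GS = V_G = 1.8 V, so V_ov = 1.8 − 0.753 = 1.05 V.
k_n = μ_nC_ox · (W/L) = 5.712 mA/V².
Assume saturation: I_D = ½ k_n V_ov² = 0.5 × 5.712 × 1.05² = 3.13 mA, giving V_DS = V_DD − I_D R_D = 3.28 − 3.13 × 2.66 = -5.05 V.
But -5.05 V < V_ov = 1.05 V, so the device is actually in triode.
In triode I_D = k_n[V_ov V_DS − ½ V_DS²] and I_D = (V_DD − V_DS)/R_D. Equating: 7.6 V_DS² − 16.91 V_DS + 3.28 = 0, giving V_DS = 0.215 V (the root below V_ov).
I_D = (3.28 − 0.215) / 2.66 = 1.15 mA.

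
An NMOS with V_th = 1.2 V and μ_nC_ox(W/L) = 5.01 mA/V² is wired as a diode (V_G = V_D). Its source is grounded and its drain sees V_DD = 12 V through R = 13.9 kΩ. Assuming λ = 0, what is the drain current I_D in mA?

With gate tied to drain, V_GS = V_DS ≥ V_GS − V_th, so the device is in saturation.
KCL at the drain: ½ k_n (V_GS − V_th)² = (V_DD − V_GS)/R.
Let x = V_GS − 1.2. Then 34.8 x² + x − 10.8 = 0, giving x = 0.543 V (positive root), so V_GS = 1.74 V.
I_D = (V_DD − V_GS)/R = (12 − 1.74) / 13.9 = 0.738 mA.

I_D = 0.738 mA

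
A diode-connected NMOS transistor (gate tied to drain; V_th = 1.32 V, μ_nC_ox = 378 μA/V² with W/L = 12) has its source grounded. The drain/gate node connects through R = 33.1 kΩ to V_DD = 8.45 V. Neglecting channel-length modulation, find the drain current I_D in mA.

I_D = 0.206 mA

With gate tied to drain, V_GS = V_DS ≥ V_GS − V_th, so the device is in saturation.
k_n = μ_nC_ox · (W/L) = 4.536 mA/V².
KCL at the drain: ½ k_n (V_GS − V_th)² = (V_DD − V_GS)/R.
Let x = V_GS − 1.32. Then 75.1 x² + x − 7.13 = 0, giving x = 0.302 V (positive root), so V_GS = 1.62 V.
I_D = (V_DD − V_GS)/R = (8.45 − 1.62) / 33.1 = 0.206 mA.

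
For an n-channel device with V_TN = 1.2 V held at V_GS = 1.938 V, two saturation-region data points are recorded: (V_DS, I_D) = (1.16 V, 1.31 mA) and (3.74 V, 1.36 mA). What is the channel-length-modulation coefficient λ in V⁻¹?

With V_GS fixed, I_D ∝ (1 + λ V_DS) in saturation, so I_D2/I_D1 = (1 + λ V_DS2)/(1 + λ V_DS1).
1.36/1.31 = 1.038 = (1 + 3.74 λ)/(1 + 1.16 λ).
Solving: λ (I_D1 V_DS2 − I_D2 V_DS1) = I_D2 − I_D1, so λ = (1.36 − 1.31) / (1.31 × 3.74 − 1.36 × 1.16) = 0.05 / 3.32 = 0.0151 V⁻¹.

λ = 0.0151 V⁻¹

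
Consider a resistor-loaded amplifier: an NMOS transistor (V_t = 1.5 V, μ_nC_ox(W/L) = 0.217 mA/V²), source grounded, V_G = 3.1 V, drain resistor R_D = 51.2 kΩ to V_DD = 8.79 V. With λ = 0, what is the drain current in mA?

V_GS = V_G = 3.1 V, so V_ov = 3.1 − 1.5 = 1.6 V.
Assume saturation: I_D = ½ k_n V_ov² = 0.5 × 0.217 × 1.6² = 0.278 mA, giving V_DS = V_DD − I_D R_D = 8.79 − 0.278 × 51.2 = -5.43 V.
But -5.43 V < V_ov = 1.6 V, so the device is actually in triode.
In triode I_D = k_n[V_ov V_DS − ½ V_DS²] and I_D = (V_DD − V_DS)/R_D. Equating: 5.56 V_DS² − 18.78 V_DS + 8.79 = 0, giving V_DS = 0.561 V (the root below V_ov).
I_D = (8.79 − 0.561) / 51.2 = 0.161 mA.

I_D = 0.161 mA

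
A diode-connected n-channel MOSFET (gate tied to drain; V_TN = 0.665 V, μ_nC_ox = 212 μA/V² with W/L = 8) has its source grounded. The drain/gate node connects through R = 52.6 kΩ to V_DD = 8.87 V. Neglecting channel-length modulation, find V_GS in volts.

V_GS = 1.08 V

With gate tied to drain, V_GS = V_DS ≥ V_GS − V_TN, so the device is in saturation.
k_n = μ_nC_ox · (W/L) = 1.696 mA/V².
KCL at the drain: ½ k_n (V_GS − V_TN)² = (V_DD − V_GS)/R.
Let x = V_GS − 0.665. Then 44.6 x² + x − 8.205 = 0, giving x = 0.418 V (positive root), so V_GS = 1.08 V.
I_D = (V_DD − V_GS)/R = (8.87 − 1.08) / 52.6 = 0.148 mA.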